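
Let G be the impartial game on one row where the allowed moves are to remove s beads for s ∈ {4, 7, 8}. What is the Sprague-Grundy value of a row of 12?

Build the Grundy sequence with g(k) = mex{g(k−s) : s ∈ {4, 7, 8}, s ≤ k}:
k:     0  1  2  3  4  5  6  7  8  9 10 11 12
g(k):  0  0  0  0  1  1  1  1  2  2  2  2  0
So g(12) = 0.

0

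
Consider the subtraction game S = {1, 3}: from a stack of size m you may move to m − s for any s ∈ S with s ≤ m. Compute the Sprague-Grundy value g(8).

Build the Grundy sequence with g(k) = mex{g(k−s) : s ∈ {1, 3}, s ≤ k}:
g(0) = mex{} = 0
g(1) = mex{0} = 1
g(2) = mex{1} = 0
g(3) = mex{0} = 1
g(4) = mex{1} = 0
g(5) = mex{0} = 1
g(6) = mex{1} = 0
g(7) = mex{0} = 1
g(8) = mex{1} = 0
So g(8) = 0.

0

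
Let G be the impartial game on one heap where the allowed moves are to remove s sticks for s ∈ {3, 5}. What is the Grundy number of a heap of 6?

Build the Grundy sequence with g(k) = mex{g(k−s) : s ∈ {3, 5}, s ≤ k}:
k:     0  1  2  3  4  5  6
g(k):  0  0  0  1  1  1  2
So g(6) = 2.

2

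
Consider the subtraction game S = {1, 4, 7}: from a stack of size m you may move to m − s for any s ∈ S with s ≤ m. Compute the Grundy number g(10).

Grundy values for subtraction set {1, 4, 7}:
g(0) = mex{} = 0
g(1) = mex{0} = 1
g(2) = mex{1} = 0
g(3) = mex{0} = 1
g(4) = mex{0,1} = 2
g(5) = mex{1,2} = 0
g(6) = mex{0} = 1
g(7) = mex{0,1} = 2
g(8) = mex{1,2} = 0
g(9) = mex{0} = 1
g(10) = mex{1} = 0
So g(10) = 0.

0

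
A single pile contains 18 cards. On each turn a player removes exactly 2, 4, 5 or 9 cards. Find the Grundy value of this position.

2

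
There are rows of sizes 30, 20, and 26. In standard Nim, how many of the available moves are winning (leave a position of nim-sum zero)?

3

Nim-sum: 30 XOR 20 XOR 26 = 16.
The overall nim-sum is X = 16. A row of size p has a winning move iff p XOR X < p (reduce it to p XOR X).
  30: 30 XOR 16 = 14 < 30 — winning move (to 14).
  20: 20 XOR 16 = 4 < 20 — winning move (to 4).
  26: 26 XOR 16 = 10 < 26 — winning move (to 10).
That gives 3 winning moves.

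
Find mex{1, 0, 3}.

The values 0, 1 are all present; 2 is the first non-negative integer missing from the set.

2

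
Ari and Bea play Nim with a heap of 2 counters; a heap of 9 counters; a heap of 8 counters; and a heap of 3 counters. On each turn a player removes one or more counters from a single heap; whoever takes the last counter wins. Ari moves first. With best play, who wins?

Compute the nim-sum pairwise:
2 ^ 9 = 11
11 ^ 8 = 3
3 ^ 3 = 0
The nim-sum is 0, so this is a P-position: the player to move is in a losing position under optimal play; Ari is about to move from it and so loses — Bea wins.

Bea wins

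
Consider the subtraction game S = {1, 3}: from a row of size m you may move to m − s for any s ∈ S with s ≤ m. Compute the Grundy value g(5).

Build the Grundy sequence with g(k) = mex{g(k−s) : s ∈ {1, 3}, s ≤ k}:
g(0) = mex{} = 0
g(1) = mex{0} = 1
g(2) = mex{1} = 0
g(3) = mex{0} = 1
g(4) = mex{1} = 0
g(5) = mex{0} = 1
So g(5) = 1.

1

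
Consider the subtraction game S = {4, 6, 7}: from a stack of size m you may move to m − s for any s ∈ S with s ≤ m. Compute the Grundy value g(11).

Compute g(0), g(1), … for moves {4, 6, 7}:
k:     0  1  2  3  4  5  6  7  8  9 10 11
g(k):  0  0  0  0  1  1  1  1  2  2  2  0
So g(11) = 0.

0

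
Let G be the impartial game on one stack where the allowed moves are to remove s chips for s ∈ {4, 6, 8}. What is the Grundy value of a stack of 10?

Compute g(0), g(1), … for moves {4, 6, 8}:
k:     0  1  2  3  4  5  6  7  8  9 10
g(k):  0  0  0  0  1  1  1  1  2  2  2
So g(10) = 2.

2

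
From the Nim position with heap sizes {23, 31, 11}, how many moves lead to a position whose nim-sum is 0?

3

Compute the nim-sum pairwise:
23 ⊕ 31 = 8
8 ⊕ 11 = 3
The overall nim-sum is X = 3. A heap of size p has a winning move iff p XOR X < p (reduce it to p XOR X).
  23: 23 XOR 3 = 20 < 23 — winning move (to 20).
  31: 31 XOR 3 = 28 < 31 — winning move (to 28).
  11: 11 XOR 3 = 8 < 11 — winning move (to 8).
That gives 3 winning moves.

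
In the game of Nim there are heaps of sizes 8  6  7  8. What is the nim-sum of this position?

In binary:
  1000  (8)
  0110  (6)
  0111  (7)
  1000  (8)
  ----
  0001  (1)

1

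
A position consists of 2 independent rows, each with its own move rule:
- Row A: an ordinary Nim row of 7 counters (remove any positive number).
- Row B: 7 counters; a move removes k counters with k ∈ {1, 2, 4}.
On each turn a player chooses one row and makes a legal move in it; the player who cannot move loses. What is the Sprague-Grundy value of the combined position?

6

Row A is a plain Nim row of size 7, so its Grundy value is 7.
Grundy values for row B (subtraction set {1, 2, 4}):
k:     0  1  2  3  4  5  6  7
g(k):  0  1  2  0  1  2  0  1
So g(7) = 1.
By the Sprague-Grundy theorem, the Grundy value of a sum of independent games is the XOR of the component values.
Combined value = 7 ⊕ 1 = 6.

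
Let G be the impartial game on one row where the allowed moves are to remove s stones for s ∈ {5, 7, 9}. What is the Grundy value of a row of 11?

Grundy values for subtraction set {5, 7, 9}:
g(0) = mex{} = 0
g(1) = mex{} = 0
g(2) = mex{} = 0
g(3) = mex{} = 0
g(4) = mex{} = 0
g(5) = mex{0} = 1
g(6) = mex{0} = 1
g(7) = mex{0} = 1
g(8) = mex{0} = 1
g(9) = mex{0} = 1
g(10) = mex{0,1} = 2
g(11) = mex{0,1} = 2
So g(11) = 2.

2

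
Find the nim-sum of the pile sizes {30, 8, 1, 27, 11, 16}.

23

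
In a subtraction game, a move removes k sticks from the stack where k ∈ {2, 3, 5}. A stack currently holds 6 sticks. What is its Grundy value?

3

Build the Grundy sequence with g(k) = mex{g(k−s) : s ∈ {2, 3, 5}, s ≤ k}:
g(0) = mex{} = 0
g(1) = mex{} = 0
g(2) = mex{0} = 1
g(3) = mex{0} = 1
g(4) = mex{0,1} = 2
g(5) = mex{0,1} = 2
g(6) = mex{0,1,2} = 3
So g(6) = 3.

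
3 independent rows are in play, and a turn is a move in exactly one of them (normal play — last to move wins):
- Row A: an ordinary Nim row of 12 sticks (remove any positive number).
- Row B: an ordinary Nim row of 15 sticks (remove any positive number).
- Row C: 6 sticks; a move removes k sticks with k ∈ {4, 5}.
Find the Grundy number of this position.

2

Row A is a plain Nim row of size 12, so its Grundy value is 12.
Row B is a plain Nim row of size 15, so its Grundy value is 15.
Grundy values for row C (subtraction set {4, 5}):
k:     0  1  2  3  4  5  6
g(k):  0  0  0  0  1  1  1
So g(6) = 1.
By the Sprague-Grundy theorem, the Grundy value of a sum of independent games is the XOR of the component values.
Combined value = 12 XOR 15 XOR 1 = 2.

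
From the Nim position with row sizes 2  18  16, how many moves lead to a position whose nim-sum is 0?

Compute the nim-sum pairwise:
2 ⊕ 18 = 16
16 ⊕ 16 = 0
The nim-sum is already 0, so every move leaves a nonzero nim-sum — there are no winning moves.

0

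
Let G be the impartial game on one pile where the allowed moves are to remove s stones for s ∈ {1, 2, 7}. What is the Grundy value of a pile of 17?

Grundy values for subtraction set {1, 2, 7}:
k:     0  1  2  3  4  5  6  7  8  9 10 11 12 13 14 15 16 17
g(k):  0  1  2  0  1  2  0  1  2  0  1  2  0  1  2  0  1  2
So g(17) = 2.

2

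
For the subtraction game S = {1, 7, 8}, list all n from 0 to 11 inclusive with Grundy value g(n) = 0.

0, 2, 4, 6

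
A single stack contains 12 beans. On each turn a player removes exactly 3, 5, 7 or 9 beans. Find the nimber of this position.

Compute g(0), g(1), … for moves {3, 5, 7, 9}:
k:     0  1  2  3  4  5  6  7  8  9 10 11 12
g(k):  0  0  0  1  1  1  2  2  2  3  3  3  0
So g(12) = 0.

0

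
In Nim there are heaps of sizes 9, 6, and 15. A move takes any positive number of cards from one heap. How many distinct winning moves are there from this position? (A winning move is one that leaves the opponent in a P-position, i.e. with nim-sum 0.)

0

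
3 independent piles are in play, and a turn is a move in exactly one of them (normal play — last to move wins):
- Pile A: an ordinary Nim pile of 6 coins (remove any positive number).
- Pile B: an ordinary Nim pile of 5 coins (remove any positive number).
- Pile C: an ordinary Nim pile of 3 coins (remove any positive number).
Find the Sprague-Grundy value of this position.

0

Pile A is a plain Nim pile of size 6, so its Grundy value is 6.
Pile B is a plain Nim pile of size 5, so its Grundy value is 5.
Pile C is a plain Nim pile of size 3, so its Grundy value is 3.
The value of a disjunctive sum is the nim-sum of the parts.
Combined value = 6 XOR 5 XOR 3 = 0.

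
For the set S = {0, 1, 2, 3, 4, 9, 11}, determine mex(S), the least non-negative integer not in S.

The values 0, 1, 2, 3, 4 are all present; 5 is the first non-negative integer missing from the set.

5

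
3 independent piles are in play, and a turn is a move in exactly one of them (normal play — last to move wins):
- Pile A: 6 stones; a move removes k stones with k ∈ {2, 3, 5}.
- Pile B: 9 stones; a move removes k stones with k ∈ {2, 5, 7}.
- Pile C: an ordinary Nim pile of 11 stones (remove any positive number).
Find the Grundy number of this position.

10

Grundy values for pile A (subtraction set {2, 3, 5}):
g(0) = mex{} = 0
g(1) = mex{} = 0
g(2) = mex{0} = 1
g(3) = mex{0} = 1
g(4) = mex{0,1} = 2
g(5) = mex{0,1} = 2
g(6) = mex{0,1,2} = 3
So g(6) = 3.
Build the Grundy sequence for pile B with g(k) = mex{g(k−s) : s ∈ {2, 5, 7}, s ≤ k}:
g(0) = mex{} = 0
g(1) = mex{} = 0
g(2) = mex{0} = 1
g(3) = mex{0} = 1
g(4) = mex{1} = 0
g(5) = mex{0,1} = 2
g(6) = mex{0} = 1
g(7) = mex{0,1,2} = 3
g(8) = mex{0,1} = 2
g(9) = mex{0,1,3} = 2
So g(9) = 2.
Pile C is a plain Nim pile of size 11, so its Grundy value is 11.
The value of a disjunctive sum is the nim-sum of the parts.
Combined value = 3 ⊕ 2 ⊕ 11 = 10.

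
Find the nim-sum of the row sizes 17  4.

Write each in binary and XOR column by column:
  10001  (17)
  00100  (4)
  -----
  10101  (21)

21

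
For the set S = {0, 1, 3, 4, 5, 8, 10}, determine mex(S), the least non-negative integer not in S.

The values 0, 1 are all present; 2 is the first non-negative integer missing from the set.

2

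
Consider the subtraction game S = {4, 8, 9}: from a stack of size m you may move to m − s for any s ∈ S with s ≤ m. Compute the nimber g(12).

3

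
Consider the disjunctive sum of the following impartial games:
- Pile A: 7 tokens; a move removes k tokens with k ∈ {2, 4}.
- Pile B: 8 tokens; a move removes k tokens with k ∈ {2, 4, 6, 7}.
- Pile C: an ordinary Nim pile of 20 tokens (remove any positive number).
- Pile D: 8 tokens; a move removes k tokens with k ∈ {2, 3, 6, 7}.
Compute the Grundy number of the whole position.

18

For pile A, compute g(0), g(1), … with moves {2, 4}:
k:     0  1  2  3  4  5  6  7
g(k):  0  0  1  1  2  2  0  0
So g(7) = 0.
For pile B, compute g(0), g(1), … with moves {2, 4, 6, 7}:
g(0) = mex{} = 0
g(1) = mex{} = 0
g(2) = mex{0} = 1
g(3) = mex{0} = 1
g(4) = mex{0,1} = 2
g(5) = mex{0,1} = 2
g(6) = mex{0,1,2} = 3
g(7) = mex{0,1,2} = 3
g(8) = mex{0,1,2,3} = 4
So g(8) = 4.
Pile C is a plain Nim pile of size 20, so its Grundy value is 20.
Build the Grundy sequence for pile D with g(k) = mex{g(k−s) : s ∈ {2, 3, 6, 7}, s ≤ k}:
g(0) = mex{} = 0
g(1) = mex{} = 0
g(2) = mex{0} = 1
g(3) = mex{0} = 1
g(4) = mex{0,1} = 2
g(5) = mex{1} = 0
g(6) = mex{0,1,2} = 3
g(7) = mex{0,2} = 1
g(8) = mex{0,1,3} = 2
So g(8) = 2.
By the Sprague-Grundy theorem, the Grundy value of a sum of independent games is the XOR of the component values.
Combined value = 0 ⊕ 4 ⊕ 20 ⊕ 2 = 18.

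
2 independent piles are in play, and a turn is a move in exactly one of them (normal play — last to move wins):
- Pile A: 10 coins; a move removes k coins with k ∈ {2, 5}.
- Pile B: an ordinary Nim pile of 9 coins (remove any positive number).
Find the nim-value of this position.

8

Build the Grundy sequence for pile A with g(k) = mex{g(k−s) : s ∈ {2, 5}, s ≤ k}:
k:     0  1  2  3  4  5  6  7  8  9 10
g(k):  0  0  1  1  0  2  1  0  0  1  1
So g(10) = 1.
Pile B is a plain Nim pile of size 9, so its Grundy value is 9.
The value of a disjunctive sum is the nim-sum of the parts.
Combined value = 1 ⊕ 9 = 8.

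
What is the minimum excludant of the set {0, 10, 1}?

2

The values 0, 1 are all present; 2 is the first non-negative integer missing from the set.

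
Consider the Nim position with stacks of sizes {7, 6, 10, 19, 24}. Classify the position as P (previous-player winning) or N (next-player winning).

Write each in binary and XOR column by column:
  00111  (7)
  00110  (6)
  01010  (10)
  10011  (19)
  11000  (24)
  -----
  00000  (0)
The nim-sum is 0, so this is a P-position: the player to move is in a losing position under optimal play.

P-position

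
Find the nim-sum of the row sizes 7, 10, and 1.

12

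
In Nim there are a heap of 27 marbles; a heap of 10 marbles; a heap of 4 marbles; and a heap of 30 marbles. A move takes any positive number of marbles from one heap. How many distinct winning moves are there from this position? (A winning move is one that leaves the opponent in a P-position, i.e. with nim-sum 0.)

Compute the nim-sum pairwise:
27 XOR 10 = 17
17 XOR 4 = 21
21 XOR 30 = 11
The overall nim-sum is X = 11. A heap of size p has a winning move iff p XOR X < p (reduce it to p XOR X).
  27: 27 XOR 11 = 16 < 27 — winning move (to 16).
  10: 10 XOR 11 = 1 < 10 — winning move (to 1).
  4: 4 XOR 11 = 15 ≥ 4 — no move.
  30: 30 XOR 11 = 21 < 30 — winning move (to 21).
That gives 3 winning moves.

3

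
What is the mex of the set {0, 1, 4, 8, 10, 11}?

2

The values 0, 1 are all present; 2 is the first non-negative integer missing from the set.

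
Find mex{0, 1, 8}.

2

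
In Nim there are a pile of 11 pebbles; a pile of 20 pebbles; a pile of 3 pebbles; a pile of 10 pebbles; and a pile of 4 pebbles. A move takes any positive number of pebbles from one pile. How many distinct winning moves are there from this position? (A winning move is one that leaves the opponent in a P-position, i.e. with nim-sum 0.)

Compute the nim-sum pairwise:
11 ^ 20 = 31
31 ^ 3 = 28
28 ^ 10 = 22
22 ^ 4 = 18
The overall nim-sum is X = 18. A pile of size p has a winning move iff p XOR X < p (reduce it to p XOR X).
  11: 11 XOR 18 = 25 ≥ 11 — no move.
  20: 20 XOR 18 = 6 < 20 — winning move (to 6).
  3: 3 XOR 18 = 17 ≥ 3 — no move.
  10: 10 XOR 18 = 24 ≥ 10 — no move.
  4: 4 XOR 18 = 22 ≥ 4 — no move.
That gives 1 winning move.

1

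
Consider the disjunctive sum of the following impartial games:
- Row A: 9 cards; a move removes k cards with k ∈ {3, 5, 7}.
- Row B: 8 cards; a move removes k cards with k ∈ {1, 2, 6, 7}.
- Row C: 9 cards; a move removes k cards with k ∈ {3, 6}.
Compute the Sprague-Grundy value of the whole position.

3

For row A, compute g(0), g(1), … with moves {3, 5, 7}:
k:     0  1  2  3  4  5  6  7  8  9
g(k):  0  0  0  1  1  1  2  2  2  3
So g(9) = 3.
Grundy values for row B (subtraction set {1, 2, 6, 7}):
g(0) = mex{} = 0
g(1) = mex{0} = 1
g(2) = mex{0,1} = 2
g(3) = mex{1,2} = 0
g(4) = mex{0,2} = 1
g(5) = mex{0,1} = 2
g(6) = mex{0,1,2} = 3
g(7) = mex{0,1,2,3} = 4
g(8) = mex{1,2,3,4} = 0
So g(8) = 0.
Grundy values for row C (subtraction set {3, 6}):
g(0) = mex{} = 0
g(1) = mex{} = 0
g(2) = mex{} = 0
g(3) = mex{0} = 1
g(4) = mex{0} = 1
g(5) = mex{0} = 1
g(6) = mex{0,1} = 2
g(7) = mex{0,1} = 2
g(8) = mex{0,1} = 2
g(9) = mex{1,2} = 0
So g(9) = 0.
By the Sprague-Grundy theorem, the Grundy value of a sum of independent games is the XOR of the component values.
Combined value = 3 XOR 0 XOR 0 = 3.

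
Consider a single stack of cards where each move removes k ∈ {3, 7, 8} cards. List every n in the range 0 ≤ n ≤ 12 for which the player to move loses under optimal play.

0, 1, 2, 6, 11, 12

Compute g(0), g(1), … for moves {3, 7, 8}:
g(0) = mex{} = 0
g(1) = mex{} = 0
g(2) = mex{} = 0
g(3) = mex{0} = 1
g(4) = mex{0} = 1
g(5) = mex{0} = 1
g(6) = mex{1} = 0
g(7) = mex{0,1} = 2
g(8) = mex{0,1} = 2
g(9) = mex{0} = 1
g(10) = mex{0,1,2} = 3
g(11) = mex{1,2} = 0
g(12) = mex{1} = 0
The P-positions (g = 0) in 0..12 are 0, 1, 2, 6, 11, 12.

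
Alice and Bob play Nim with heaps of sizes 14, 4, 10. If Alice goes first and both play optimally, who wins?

Compute the nim-sum pairwise:
14 ^ 4 = 10
10 ^ 10 = 0
The nim-sum is 0, so this is a P-position: the player to move is in a losing position under optimal play; Alice is about to move from it and so loses — Bob wins.

Bob wins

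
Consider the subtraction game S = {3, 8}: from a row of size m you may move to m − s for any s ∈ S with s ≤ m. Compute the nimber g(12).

Grundy values for subtraction set {3, 8}:
k:     0  1  2  3  4  5  6  7  8  9 10 11 12
g(k):  0  0  0  1  1  1  0  0  2  1  1  0  0
So g(12) = 0.

0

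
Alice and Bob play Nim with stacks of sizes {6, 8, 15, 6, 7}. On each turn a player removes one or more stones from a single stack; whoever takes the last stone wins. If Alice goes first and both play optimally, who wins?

Compute the nim-sum pairwise:
6 ⊕ 8 = 14
14 ⊕ 15 = 1
1 ⊕ 6 = 7
7 ⊕ 7 = 0
The nim-sum is 0, so this is a P-position: the player to move is in a losing position under optimal play; Alice is about to move from it and so loses — Bob wins.

Bob wins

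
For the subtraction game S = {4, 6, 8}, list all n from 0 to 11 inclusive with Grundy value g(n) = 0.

0, 1, 2, 3

Build the Grundy sequence with g(k) = mex{g(k−s) : s ∈ {4, 6, 8}, s ≤ k}:
g(0) = mex{} = 0
g(1) = mex{} = 0
g(2) = mex{} = 0
g(3) = mex{} = 0
g(4) = mex{0} = 1
g(5) = mex{0} = 1
g(6) = mex{0} = 1
g(7) = mex{0} = 1
g(8) = mex{0,1} = 2
g(9) = mex{0,1} = 2
g(10) = mex{0,1} = 2
g(11) = mex{0,1} = 2
The P-positions (g = 0) in 0..11 are 0, 1, 2, 3.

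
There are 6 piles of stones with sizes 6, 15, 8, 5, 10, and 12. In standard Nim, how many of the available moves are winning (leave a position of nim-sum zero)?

3

Compute the nim-sum pairwise:
6 ⊕ 15 = 9
9 ⊕ 8 = 1
1 ⊕ 5 = 4
4 ⊕ 10 = 14
14 ⊕ 12 = 2
The overall nim-sum is X = 2. A pile of size p has a winning move iff p XOR X < p (reduce it to p XOR X).
  6: 6 XOR 2 = 4 < 6 — winning move (to 4).
  15: 15 XOR 2 = 13 < 15 — winning move (to 13).
  8: 8 XOR 2 = 10 ≥ 8 — no move.
  5: 5 XOR 2 = 7 ≥ 5 — no move.
  10: 10 XOR 2 = 8 < 10 — winning move (to 8).
  12: 12 XOR 2 = 14 ≥ 12 — no move.
That gives 3 winning moves.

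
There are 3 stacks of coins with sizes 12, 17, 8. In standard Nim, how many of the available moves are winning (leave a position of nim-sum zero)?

1

Write each in binary and XOR column by column:
  01100  (12)
  10001  (17)
  01000  (8)
  -----
  10101  (21)
The overall nim-sum is X = 21. A stack of size p has a winning move iff p XOR X < p (reduce it to p XOR X).
  12: 12 XOR 21 = 25 ≥ 12 — no move.
  17: 17 XOR 21 = 4 < 17 — winning move (to 4).
  8: 8 XOR 21 = 29 ≥ 8 — no move.
That gives 1 winning move.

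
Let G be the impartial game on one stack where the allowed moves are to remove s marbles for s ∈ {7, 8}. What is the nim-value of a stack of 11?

1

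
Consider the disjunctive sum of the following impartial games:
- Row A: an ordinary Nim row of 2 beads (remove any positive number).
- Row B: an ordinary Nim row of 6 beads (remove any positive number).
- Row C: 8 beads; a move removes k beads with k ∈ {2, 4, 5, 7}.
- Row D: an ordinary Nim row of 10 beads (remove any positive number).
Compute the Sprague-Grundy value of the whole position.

Row A is a plain Nim row of size 2, so its Grundy value is 2.
Row B is a plain Nim row of size 6, so its Grundy value is 6.
Grundy values for row C (subtraction set {2, 4, 5, 7}):
g(0) = mex{} = 0
g(1) = mex{} = 0
g(2) = mex{0} = 1
g(3) = mex{0} = 1
g(4) = mex{0,1} = 2
g(5) = mex{0,1} = 2
g(6) = mex{0,1,2} = 3
g(7) = mex{0,1,2} = 3
g(8) = mex{0,1,2,3} = 4
So g(8) = 4.
Row D is a plain Nim row of size 10, so its Grundy value is 10.
The value of a disjunctive sum is the nim-sum of the parts.
Combined value = 2 XOR 6 XOR 4 XOR 10 = 10.

10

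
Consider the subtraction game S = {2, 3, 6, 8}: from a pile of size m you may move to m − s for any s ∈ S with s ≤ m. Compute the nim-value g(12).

Grundy values for subtraction set {2, 3, 6, 8}:
g(0) = mex{} = 0
g(1) = mex{} = 0
g(2) = mex{0} = 1
g(3) = mex{0} = 1
g(4) = mex{0,1} = 2
g(5) = mex{1} = 0
g(6) = mex{0,1,2} = 3
g(7) = mex{0,2} = 1
g(8) = mex{0,1,3} = 2
g(9) = mex{0,1,3} = 2
g(10) = mex{1,2} = 0
g(11) = mex{0,1,2} = 3
g(12) = mex{0,2,3} = 1
So g(12) = 1.

1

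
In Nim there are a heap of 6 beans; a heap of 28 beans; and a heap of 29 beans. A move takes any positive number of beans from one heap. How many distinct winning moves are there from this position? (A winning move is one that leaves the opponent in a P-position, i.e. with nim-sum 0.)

3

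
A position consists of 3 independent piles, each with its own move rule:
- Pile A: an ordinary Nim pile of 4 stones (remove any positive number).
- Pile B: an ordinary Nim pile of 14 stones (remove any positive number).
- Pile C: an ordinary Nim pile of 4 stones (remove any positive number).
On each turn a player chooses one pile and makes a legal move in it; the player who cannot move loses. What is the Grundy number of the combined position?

Pile A is a plain Nim pile of size 4, so its Grundy value is 4.
Pile B is a plain Nim pile of size 14, so its Grundy value is 14.
Pile C is a plain Nim pile of size 4, so its Grundy value is 4.
By the Sprague-Grundy theorem, the Grundy value of a sum of independent games is the XOR of the component values.
Combined value = 4 XOR 14 XOR 4 = 14.

14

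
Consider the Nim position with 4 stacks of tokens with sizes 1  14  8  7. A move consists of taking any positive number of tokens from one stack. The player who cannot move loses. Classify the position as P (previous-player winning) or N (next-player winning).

P-position

Bitwise XOR of the heap sizes:
  0001  (1)
  1110  (14)
  1000  (8)
  0111  (7)
  ----
  0000  (0)
The nim-sum is 0, so this is a P-position: the player to move is in a losing position under optimal play.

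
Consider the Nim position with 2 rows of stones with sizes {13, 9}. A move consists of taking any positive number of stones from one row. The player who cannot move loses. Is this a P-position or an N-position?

N-position

Compute the nim-sum pairwise:
13 XOR 9 = 4
The nim-sum is 4 ≠ 0, so this is an N-position: the player to move can win.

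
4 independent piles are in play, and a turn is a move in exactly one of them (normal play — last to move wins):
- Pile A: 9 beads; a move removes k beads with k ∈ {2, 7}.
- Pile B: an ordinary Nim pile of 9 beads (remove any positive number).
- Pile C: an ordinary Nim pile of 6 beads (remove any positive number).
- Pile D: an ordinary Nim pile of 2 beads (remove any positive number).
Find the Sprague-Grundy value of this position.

Grundy values for pile A (subtraction set {2, 7}):
k:     0  1  2  3  4  5  6  7  8  9
g(k):  0  0  1  1  0  0  1  1  2  0
So g(9) = 0.
Pile B is a plain Nim pile of size 9, so its Grundy value is 9.
Pile C is a plain Nim pile of size 6, so its Grundy value is 6.
Pile D is a plain Nim pile of size 2, so its Grundy value is 2.
The value of a disjunctive sum is the nim-sum of the parts.
Combined value = 0 XOR 9 XOR 6 XOR 2 = 13.

13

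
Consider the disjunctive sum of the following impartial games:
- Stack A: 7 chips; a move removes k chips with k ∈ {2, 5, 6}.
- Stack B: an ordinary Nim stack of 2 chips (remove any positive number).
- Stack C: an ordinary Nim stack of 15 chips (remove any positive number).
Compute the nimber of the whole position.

14

Grundy values for stack A (subtraction set {2, 5, 6}):
k:     0  1  2  3  4  5  6  7
g(k):  0  0  1  1  0  2  1  3
So g(7) = 3.
Stack B is a plain Nim stack of size 2, so its Grundy value is 2.
Stack C is a plain Nim stack of size 15, so its Grundy value is 15.
By the Sprague-Grundy theorem, the Grundy value of a sum of independent games is the XOR of the component values.
Combined value = 3 XOR 2 XOR 15 = 14.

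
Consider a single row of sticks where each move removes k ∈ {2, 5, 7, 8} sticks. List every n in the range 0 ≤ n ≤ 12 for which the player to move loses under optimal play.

0, 1, 4, 10

Build the Grundy sequence with g(k) = mex{g(k−s) : s ∈ {2, 5, 7, 8}, s ≤ k}:
g(0) = mex{} = 0
g(1) = mex{} = 0
g(2) = mex{0} = 1
g(3) = mex{0} = 1
g(4) = mex{1} = 0
g(5) = mex{0,1} = 2
g(6) = mex{0} = 1
g(7) = mex{0,1,2} = 3
g(8) = mex{0,1} = 2
g(9) = mex{0,1,3} = 2
g(10) = mex{1,2} = 0
g(11) = mex{0,1,2} = 3
g(12) = mex{0,2,3} = 1
The P-positions (g = 0) in 0..12 are 0, 1, 4, 10.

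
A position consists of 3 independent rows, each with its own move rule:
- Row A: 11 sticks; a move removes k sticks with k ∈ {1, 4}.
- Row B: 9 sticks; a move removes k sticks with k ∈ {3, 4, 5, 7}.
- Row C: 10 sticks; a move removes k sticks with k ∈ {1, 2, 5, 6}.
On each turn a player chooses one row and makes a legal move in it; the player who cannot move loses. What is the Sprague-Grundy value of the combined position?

2

Grundy values for row A (subtraction set {1, 4}):
g(0) = mex{} = 0
g(1) = mex{0} = 1
g(2) = mex{1} = 0
g(3) = mex{0} = 1
g(4) = mex{0,1} = 2
g(5) = mex{1,2} = 0
g(6) = mex{0} = 1
g(7) = mex{1} = 0
g(8) = mex{0,2} = 1
g(9) = mex{0,1} = 2
g(10) = mex{1,2} = 0
g(11) = mex{0} = 1
So g(11) = 1.
Grundy values for row B (subtraction set {3, 4, 5, 7}):
k:     0  1  2  3  4  5  6  7  8  9
g(k):  0  0  0  1  1  1  2  2  2  3
So g(9) = 3.
For row C, compute g(0), g(1), … with moves {1, 2, 5, 6}:
k:     0  1  2  3  4  5  6  7  8  9 10
g(k):  0  1  2  0  1  2  3  0  1  2  0
So g(10) = 0.
The value of a disjunctive sum is the nim-sum of the parts.
Combined value = 1 XOR 3 XOR 0 = 2.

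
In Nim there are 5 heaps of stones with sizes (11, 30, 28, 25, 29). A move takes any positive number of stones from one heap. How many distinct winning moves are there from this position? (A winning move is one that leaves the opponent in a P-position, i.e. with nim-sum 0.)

5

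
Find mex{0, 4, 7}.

1

0 is in the set but 1 is not, so the mex is 1.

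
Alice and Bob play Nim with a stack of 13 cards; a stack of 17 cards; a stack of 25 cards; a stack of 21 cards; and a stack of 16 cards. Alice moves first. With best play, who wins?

Bob wins

Compute the nim-sum pairwise:
13 ⊕ 17 = 28
28 ⊕ 25 = 5
5 ⊕ 21 = 16
16 ⊕ 16 = 0
The nim-sum is 0, so this is a P-position: the player to move is in a losing position under optimal play; Alice is about to move from it and so loses — Bob wins.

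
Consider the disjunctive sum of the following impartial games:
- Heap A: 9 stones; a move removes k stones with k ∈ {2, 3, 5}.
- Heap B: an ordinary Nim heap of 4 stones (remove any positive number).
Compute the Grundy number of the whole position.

5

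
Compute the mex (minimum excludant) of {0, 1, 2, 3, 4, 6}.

The values 0, 1, 2, 3, 4 are all present; 5 is the first non-negative integer missing from the set.

5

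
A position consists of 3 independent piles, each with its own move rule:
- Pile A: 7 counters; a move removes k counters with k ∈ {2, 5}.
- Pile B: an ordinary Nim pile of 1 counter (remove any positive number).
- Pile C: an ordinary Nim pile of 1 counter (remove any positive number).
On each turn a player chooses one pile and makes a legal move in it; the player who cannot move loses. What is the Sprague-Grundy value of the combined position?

0

For pile A, compute g(0), g(1), … with moves {2, 5}:
g(0) = mex{} = 0
g(1) = mex{} = 0
g(2) = mex{0} = 1
g(3) = mex{0} = 1
g(4) = mex{1} = 0
g(5) = mex{0,1} = 2
g(6) = mex{0} = 1
g(7) = mex{1,2} = 0
So g(7) = 0.
Pile B is a plain Nim pile of size 1, so its Grundy value is 1.
Pile C is a plain Nim pile of size 1, so its Grundy value is 1.
By the Sprague-Grundy theorem, the Grundy value of a sum of independent games is the XOR of the component values.
Combined value = 0 XOR 1 XOR 1 = 0.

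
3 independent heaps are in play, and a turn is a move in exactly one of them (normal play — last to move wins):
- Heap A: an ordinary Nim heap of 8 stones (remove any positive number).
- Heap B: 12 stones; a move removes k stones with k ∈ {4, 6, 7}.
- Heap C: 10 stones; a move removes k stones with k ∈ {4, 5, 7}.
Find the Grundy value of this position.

10

Heap A is a plain Nim heap of size 8, so its Grundy value is 8.
For heap B, compute g(0), g(1), … with moves {4, 6, 7}:
k:     0  1  2  3  4  5  6  7  8  9 10 11 12
g(k):  0  0  0  0  1  1  1  1  2  2  2  0  0
So g(12) = 0.
For heap C, compute g(0), g(1), … with moves {4, 5, 7}:
k:     0  1  2  3  4  5  6  7  8  9 10
g(k):  0  0  0  0  1  1  1  1  2  2  2
So g(10) = 2.
By the Sprague-Grundy theorem, the Grundy value of a sum of independent games is the XOR of the component values.
Combined value = 8 ⊕ 0 ⊕ 2 = 10.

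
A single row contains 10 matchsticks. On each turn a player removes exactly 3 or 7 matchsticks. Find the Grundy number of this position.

0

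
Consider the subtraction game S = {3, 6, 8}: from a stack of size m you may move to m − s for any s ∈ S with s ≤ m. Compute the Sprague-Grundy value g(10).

Grundy values for subtraction set {3, 6, 8}:
g(0) = mex{} = 0
g(1) = mex{} = 0
g(2) = mex{} = 0
g(3) = mex{0} = 1
g(4) = mex{0} = 1
g(5) = mex{0} = 1
g(6) = mex{0,1} = 2
g(7) = mex{0,1} = 2
g(8) = mex{0,1} = 2
g(9) = mex{0,1,2} = 3
g(10) = mex{0,1,2} = 3
So g(10) = 3.

3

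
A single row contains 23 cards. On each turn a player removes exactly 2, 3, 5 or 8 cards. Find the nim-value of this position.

Build the Grundy sequence with g(k) = mex{g(k−s) : s ∈ {2, 3, 5, 8}, s ≤ k}:
k:     0  1  2  3  4  5  6  7  8  9 10 11 12 13 14 15 16 17 18 19 20 21 22 23
g(k):  0  0  1  1  2  2  3  0  4  1  3  0  4  1  2  2  3  0  0  1  1  2  3  3
So g(23) = 3.

3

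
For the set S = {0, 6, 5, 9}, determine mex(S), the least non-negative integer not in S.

1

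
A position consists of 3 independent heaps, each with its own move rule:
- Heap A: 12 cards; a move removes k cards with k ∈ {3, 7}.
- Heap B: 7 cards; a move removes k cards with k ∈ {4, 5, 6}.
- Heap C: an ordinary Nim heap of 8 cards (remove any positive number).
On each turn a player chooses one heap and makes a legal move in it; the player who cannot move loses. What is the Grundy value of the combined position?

Build the Grundy sequence for heap A with g(k) = mex{g(k−s) : s ∈ {3, 7}, s ≤ k}:
k:     0  1  2  3  4  5  6  7  8  9 10 11 12
g(k):  0  0  0  1  1  1  0  2  2  1  0  0  0
So g(12) = 0.
For heap B, compute g(0), g(1), … with moves {4, 5, 6}:
g(0) = mex{} = 0
g(1) = mex{} = 0
g(2) = mex{} = 0
g(3) = mex{} = 0
g(4) = mex{0} = 1
g(5) = mex{0} = 1
g(6) = mex{0} = 1
g(7) = mex{0} = 1
So g(7) = 1.
Heap C is a plain Nim heap of size 8, so its Grundy value is 8.
The value of a disjunctive sum is the nim-sum of the parts.
Combined value = 0 XOR 1 XOR 8 = 9.

9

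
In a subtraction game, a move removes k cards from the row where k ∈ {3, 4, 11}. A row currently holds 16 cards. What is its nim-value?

0

Build the Grundy sequence with g(k) = mex{g(k−s) : s ∈ {3, 4, 11}, s ≤ k}:
k:     0  1  2  3  4  5  6  7  8  9 10 11 12 13 14 15 16
g(k):  0  0  0  1  1  1  2  0  0  0  1  1  1  2  0  0  0
So g(16) = 0.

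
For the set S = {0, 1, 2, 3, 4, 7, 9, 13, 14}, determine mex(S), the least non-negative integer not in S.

The values 0, 1, 2, 3, 4 are all present; 5 is the first non-negative integer missing from the set.

5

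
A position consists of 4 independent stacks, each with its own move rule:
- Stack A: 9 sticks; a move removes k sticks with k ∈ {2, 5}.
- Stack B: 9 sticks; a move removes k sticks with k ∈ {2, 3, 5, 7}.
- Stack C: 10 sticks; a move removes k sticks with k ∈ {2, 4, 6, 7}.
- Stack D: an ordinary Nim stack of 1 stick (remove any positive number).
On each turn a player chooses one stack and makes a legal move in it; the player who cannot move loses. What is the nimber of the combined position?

0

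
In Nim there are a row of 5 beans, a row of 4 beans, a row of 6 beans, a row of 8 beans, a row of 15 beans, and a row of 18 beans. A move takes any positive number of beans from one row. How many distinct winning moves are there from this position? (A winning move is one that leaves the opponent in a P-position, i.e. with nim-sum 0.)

1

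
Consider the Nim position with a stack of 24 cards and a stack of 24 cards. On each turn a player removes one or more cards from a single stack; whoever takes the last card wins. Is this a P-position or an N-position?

P-position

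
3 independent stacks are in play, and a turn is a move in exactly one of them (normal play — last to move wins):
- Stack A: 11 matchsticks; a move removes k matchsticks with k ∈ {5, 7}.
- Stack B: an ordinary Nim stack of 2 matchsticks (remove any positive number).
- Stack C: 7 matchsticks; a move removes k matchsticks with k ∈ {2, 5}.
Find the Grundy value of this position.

0

For stack A, compute g(0), g(1), … with moves {5, 7}:
g(0) = mex{} = 0
g(1) = mex{} = 0
g(2) = mex{} = 0
g(3) = mex{} = 0
g(4) = mex{} = 0
g(5) = mex{0} = 1
g(6) = mex{0} = 1
g(7) = mex{0} = 1
g(8) = mex{0} = 1
g(9) = mex{0} = 1
g(10) = mex{0,1} = 2
g(11) = mex{0,1} = 2
So g(11) = 2.
Stack B is a plain Nim stack of size 2, so its Grundy value is 2.
Grundy values for stack C (subtraction set {2, 5}):
g(0) = mex{} = 0
g(1) = mex{} = 0
g(2) = mex{0} = 1
g(3) = mex{0} = 1
g(4) = mex{1} = 0
g(5) = mex{0,1} = 2
g(6) = mex{0} = 1
g(7) = mex{1,2} = 0
So g(7) = 0.
The value of a disjunctive sum is the nim-sum of the parts.
Combined value = 2 ⊕ 2 ⊕ 0 = 0.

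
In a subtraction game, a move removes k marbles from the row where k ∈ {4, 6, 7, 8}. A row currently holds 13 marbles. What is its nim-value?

Grundy values for subtraction set {4, 6, 7, 8}:
k:     0  1  2  3  4  5  6  7  8  9 10 11 12 13
g(k):  0  0  0  0  1  1  1  1  2  2  2  2  0  0
So g(13) = 0.

0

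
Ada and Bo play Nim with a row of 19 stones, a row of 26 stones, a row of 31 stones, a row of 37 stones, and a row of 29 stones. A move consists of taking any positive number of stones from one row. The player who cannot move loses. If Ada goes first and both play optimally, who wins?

Ada wins

Nim-sum: 19 XOR 26 XOR 31 XOR 37 XOR 29 = 46.
The nim-sum is 46 ≠ 0, so this is an N-position: the player to move can win; Ada has a winning move.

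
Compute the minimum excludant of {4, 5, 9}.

0

0 is not in the set, so the mex is 0.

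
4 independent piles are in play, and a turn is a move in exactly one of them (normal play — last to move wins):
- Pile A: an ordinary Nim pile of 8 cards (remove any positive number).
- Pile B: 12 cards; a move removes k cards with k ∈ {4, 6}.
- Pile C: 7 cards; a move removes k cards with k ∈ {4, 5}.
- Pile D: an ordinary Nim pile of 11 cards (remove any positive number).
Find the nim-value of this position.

2

Pile A is a plain Nim pile of size 8, so its Grundy value is 8.
Grundy values for pile B (subtraction set {4, 6}):
g(0) = mex{} = 0
g(1) = mex{} = 0
g(2) = mex{} = 0
g(3) = mex{} = 0
g(4) = mex{0} = 1
g(5) = mex{0} = 1
g(6) = mex{0} = 1
g(7) = mex{0} = 1
g(8) = mex{0,1} = 2
g(9) = mex{0,1} = 2
g(10) = mex{1} = 0
g(11) = mex{1} = 0
g(12) = mex{1,2} = 0
So g(12) = 0.
Grundy values for pile C (subtraction set {4, 5}):
k:     0  1  2  3  4  5  6  7
g(k):  0  0  0  0  1  1  1  1
So g(7) = 1.
Pile D is a plain Nim pile of size 11, so its Grundy value is 11.
The value of a disjunctive sum is the nim-sum of the parts.
Combined value = 8 XOR 0 XOR 1 XOR 11 = 2.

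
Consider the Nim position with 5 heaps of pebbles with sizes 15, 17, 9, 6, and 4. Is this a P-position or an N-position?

N-position

In binary:
  01111  (15)
  10001  (17)
  01001  (9)
  00110  (6)
  00100  (4)
  -----
  10101  (21)
The nim-sum is 21 ≠ 0, so this is an N-position: the player to move can win.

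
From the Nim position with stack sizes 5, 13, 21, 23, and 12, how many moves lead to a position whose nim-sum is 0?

Nim-sum: 5 ^ 13 ^ 21 ^ 23 ^ 12 = 6.
The overall nim-sum is X = 6. A stack of size p has a winning move iff p XOR X < p (reduce it to p XOR X).
  5: 5 XOR 6 = 3 < 5 — winning move (to 3).
  13: 13 XOR 6 = 11 < 13 — winning move (to 11).
  21: 21 XOR 6 = 19 < 21 — winning move (to 19).
  23: 23 XOR 6 = 17 < 23 — winning move (to 17).
  12: 12 XOR 6 = 10 < 12 — winning move (to 10).
That gives 5 winning moves.

5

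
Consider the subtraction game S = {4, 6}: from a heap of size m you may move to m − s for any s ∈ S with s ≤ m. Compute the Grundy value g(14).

1

Compute g(0), g(1), … for moves {4, 6}:
g(0) = mex{} = 0
g(1) = mex{} = 0
g(2) = mex{} = 0
g(3) = mex{} = 0
g(4) = mex{0} = 1
g(5) = mex{0} = 1
g(6) = mex{0} = 1
g(7) = mex{0} = 1
g(8) = mex{0,1} = 2
g(9) = mex{0,1} = 2
g(10) = mex{1} = 0
g(11) = mex{1} = 0
g(12) = mex{1,2} = 0
g(13) = mex{1,2} = 0
g(14) = mex{0,2} = 1
So g(14) = 1.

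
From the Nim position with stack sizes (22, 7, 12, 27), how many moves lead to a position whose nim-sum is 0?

3

Nim-sum: 22 ^ 7 ^ 12 ^ 27 = 6.
The overall nim-sum is X = 6. A stack of size p has a winning move iff p XOR X < p (reduce it to p XOR X).
  22: 22 XOR 6 = 16 < 22 — winning move (to 16).
  7: 7 XOR 6 = 1 < 7 — winning move (to 1).
  12: 12 XOR 6 = 10 < 12 — winning move (to 10).
  27: 27 XOR 6 = 29 ≥ 27 — no move.
That gives 3 winning moves.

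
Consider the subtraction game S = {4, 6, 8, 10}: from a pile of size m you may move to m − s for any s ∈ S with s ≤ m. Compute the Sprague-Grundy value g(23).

Compute g(0), g(1), … for moves {4, 6, 8, 10}:
k:     0  1  2  3  4  5  6  7  8  9 10 11 12 13 14 15 16 17 18 19 20 21 22 23
g(k):  0  0  0  0  1  1  1  1  2  2  2  2  3  3  0  0  0  0  1  1  1  1  2  2
So g(23) = 2.

2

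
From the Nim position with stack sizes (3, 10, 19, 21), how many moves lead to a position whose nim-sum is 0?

1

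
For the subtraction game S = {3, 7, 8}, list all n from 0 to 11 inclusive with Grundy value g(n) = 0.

0, 1, 2, 6, 11

Compute g(0), g(1), … for moves {3, 7, 8}:
g(0) = mex{} = 0
g(1) = mex{} = 0
g(2) = mex{} = 0
g(3) = mex{0} = 1
g(4) = mex{0} = 1
g(5) = mex{0} = 1
g(6) = mex{1} = 0
g(7) = mex{0,1} = 2
g(8) = mex{0,1} = 2
g(9) = mex{0} = 1
g(10) = mex{0,1,2} = 3
g(11) = mex{1,2} = 0
The P-positions (g = 0) in 0..11 are 0, 1, 2, 6, 11.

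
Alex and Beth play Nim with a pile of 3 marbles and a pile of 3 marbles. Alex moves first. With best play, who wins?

Beth wins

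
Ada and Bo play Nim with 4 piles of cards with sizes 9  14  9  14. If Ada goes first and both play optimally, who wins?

Bo wins

Bitwise XOR of the heap sizes:
  1001  (9)
  1110  (14)
  1001  (9)
  1110  (14)
  ----
  0000  (0)
The nim-sum is 0, so this is a P-position: the player to move is in a losing position under optimal play; Ada is about to move from it and so loses — Bo wins.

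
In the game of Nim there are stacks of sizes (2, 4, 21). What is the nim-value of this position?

Nim-sum: 2 ⊕ 4 ⊕ 21 = 19.

19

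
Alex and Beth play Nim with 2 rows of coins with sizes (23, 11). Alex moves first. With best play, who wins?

Alex wins

In binary:
  10111  (23)
  01011  (11)
  -----
  11100  (28)
The nim-sum is 28 ≠ 0, so this is an N-position: the player to move can win; Alex has a winning move.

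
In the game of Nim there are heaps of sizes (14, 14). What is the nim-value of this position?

0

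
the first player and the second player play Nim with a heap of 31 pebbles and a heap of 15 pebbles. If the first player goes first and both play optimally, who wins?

the first player wins

Compute the nim-sum pairwise:
31 ^ 15 = 16
The nim-sum is 16 ≠ 0, so this is an N-position: the player to move can win; the first player has a winning move.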